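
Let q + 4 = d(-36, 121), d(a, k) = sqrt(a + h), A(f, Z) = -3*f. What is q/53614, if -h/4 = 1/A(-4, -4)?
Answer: -2/26807 + I*sqrt(327)/160842 ≈ -7.4607e-5 + 0.00011243*I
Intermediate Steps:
h = -1/3 (h = -4/((-3*(-4))) = -4/12 = -4*1/12 = -1/3 ≈ -0.33333)
d(a, k) = sqrt(-1/3 + a) (d(a, k) = sqrt(a - 1/3) = sqrt(-1/3 + a))
q = -4 + I*sqrt(327)/3 (q = -4 + sqrt(-3 + 9*(-36))/3 = -4 + sqrt(-3 - 324)/3 = -4 + sqrt(-327)/3 = -4 + (I*sqrt(327))/3 = -4 + I*sqrt(327)/3 ≈ -4.0 + 6.0277*I)
q/53614 = (-4 + I*sqrt(327)/3)/53614 = (-4 + I*sqrt(327)/3)*(1/53614) = -2/26807 + I*sqrt(327)/160842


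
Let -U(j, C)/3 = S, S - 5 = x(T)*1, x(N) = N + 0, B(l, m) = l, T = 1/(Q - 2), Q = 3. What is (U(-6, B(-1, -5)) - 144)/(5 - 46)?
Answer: 162/41 ≈ 3.9512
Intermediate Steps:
T = 1 (T = 1/(3 - 2) = 1/1 = 1)
x(N) = N
S = 6 (S = 5 + 1*1 = 5 + 1 = 6)
U(j, C) = -18 (U(j, C) = -3*6 = -18)
(U(-6, B(-1, -5)) - 144)/(5 - 46) = (-18 - 144)/(5 - 46) = -162/(-41) = -1/41*(-162) = 162/41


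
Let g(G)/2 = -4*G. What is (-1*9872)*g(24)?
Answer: 1895424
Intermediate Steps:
g(G) = -8*G (g(G) = 2*(-4*G) = -8*G)
(-1*9872)*g(24) = (-1*9872)*(-8*24) = -9872*(-192) = 1895424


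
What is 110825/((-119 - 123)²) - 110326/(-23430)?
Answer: 37428767/5670060 ≈ 6.6011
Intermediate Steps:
110825/((-119 - 123)²) - 110326/(-23430) = 110825/((-242)²) - 110326*(-1/23430) = 110825/58564 + 55163/11715 = 110825*(1/58564) + 55163/11715 = 10075/5324 + 55163/11715 = 37428767/5670060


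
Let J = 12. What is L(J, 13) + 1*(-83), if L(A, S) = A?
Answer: -71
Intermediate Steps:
L(J, 13) + 1*(-83) = 12 + 1*(-83) = 12 - 83 = -71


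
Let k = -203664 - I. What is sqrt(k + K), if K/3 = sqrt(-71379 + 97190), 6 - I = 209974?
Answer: sqrt(6304 + 3*sqrt(25811)) ≈ 82.377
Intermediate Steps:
I = -209968 (I = 6 - 1*209974 = 6 - 209974 = -209968)
k = 6304 (k = -203664 - 1*(-209968) = -203664 + 209968 = 6304)
K = 3*sqrt(25811) (K = 3*sqrt(-71379 + 97190) = 3*sqrt(25811) ≈ 481.97)
sqrt(k + K) = sqrt(6304 + 3*sqrt(25811))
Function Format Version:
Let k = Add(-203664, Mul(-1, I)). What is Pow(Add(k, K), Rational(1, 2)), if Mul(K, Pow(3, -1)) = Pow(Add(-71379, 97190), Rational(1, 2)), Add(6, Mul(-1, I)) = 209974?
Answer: Pow(Add(6304, Mul(3, Pow(25811, Rational(1, 2)))), Rational(1, 2)) ≈ 82.377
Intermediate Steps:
I = -209968 (I = Add(6, Mul(-1, 209974)) = Add(6, -209974) = -209968)
k = 6304 (k = Add(-203664, Mul(-1, -209968)) = Add(-203664, 209968) = 6304)
K = Mul(3, Pow(25811, Rational(1, 2))) (K = Mul(3, Pow(Add(-71379, 97190), Rational(1, 2))) = Mul(3, Pow(25811, Rational(1, 2))) ≈ 481.97)
Pow(Add(k, K), Rational(1, 2)) = Pow(Add(6304, Mul(3, Pow(25811, Rational(1, 2)))), Rational(1, 2))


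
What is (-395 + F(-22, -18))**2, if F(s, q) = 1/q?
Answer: 50566321/324 ≈ 1.5607e+5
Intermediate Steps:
(-395 + F(-22, -18))**2 = (-395 + 1/(-18))**2 = (-395 - 1/18)**2 = (-7111/18)**2 = 50566321/324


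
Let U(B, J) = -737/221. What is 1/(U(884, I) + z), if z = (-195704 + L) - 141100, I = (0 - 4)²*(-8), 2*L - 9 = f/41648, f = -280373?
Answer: -18408416/6200068656177 ≈ -2.9691e-6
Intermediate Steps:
L = 94459/83296 (L = 9/2 + (-280373/41648)/2 = 9/2 + (-280373*1/41648)/2 = 9/2 + (½)*(-280373/41648) = 9/2 - 280373/83296 = 94459/83296 ≈ 1.1340)
I = -128 (I = (-4)²*(-8) = 16*(-8) = -128)
U(B, J) = -737/221 (U(B, J) = -737*1/221 = -737/221)
z = -28054331525/83296 (z = (-195704 + 94459/83296) - 141100 = -16301265925/83296 - 141100 = -28054331525/83296 ≈ -3.3680e+5)
1/(U(884, I) + z) = 1/(-737/221 - 28054331525/83296) = 1/(-6200068656177/18408416) = -18408416/6200068656177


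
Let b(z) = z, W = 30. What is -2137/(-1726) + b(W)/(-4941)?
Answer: 3502379/2842722 ≈ 1.2321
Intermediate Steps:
-2137/(-1726) + b(W)/(-4941) = -2137/(-1726) + 30/(-4941) = -2137*(-1/1726) + 30*(-1/4941) = 2137/1726 - 10/1647 = 3502379/2842722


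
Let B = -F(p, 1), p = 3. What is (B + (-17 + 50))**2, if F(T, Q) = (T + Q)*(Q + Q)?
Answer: 625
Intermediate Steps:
F(T, Q) = 2*Q*(Q + T) (F(T, Q) = (Q + T)*(2*Q) = 2*Q*(Q + T))
B = -8 (B = -2*(1 + 3) = -2*4 = -1*8 = -8)
(B + (-17 + 50))**2 = (-8 + (-17 + 50))**2 = (-8 + 33)**2 = 25**2 = 625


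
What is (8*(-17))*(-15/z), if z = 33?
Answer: 680/11 ≈ 61.818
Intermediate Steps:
(8*(-17))*(-15/z) = (8*(-17))*(-15/33) = -(-2040)/33 = -136*(-5/11) = 680/11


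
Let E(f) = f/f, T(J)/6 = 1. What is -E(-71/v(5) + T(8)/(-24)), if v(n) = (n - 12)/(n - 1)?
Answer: -1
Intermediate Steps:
T(J) = 6 (T(J) = 6*1 = 6)
v(n) = (-12 + n)/(-1 + n)
E(f) = 1
-E(-71/v(5) + T(8)/(-24)) = -1*1 = -1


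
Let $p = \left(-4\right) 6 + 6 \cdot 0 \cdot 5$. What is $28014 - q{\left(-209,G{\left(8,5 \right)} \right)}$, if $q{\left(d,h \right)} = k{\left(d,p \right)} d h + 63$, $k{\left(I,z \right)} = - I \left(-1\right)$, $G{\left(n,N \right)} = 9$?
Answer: $-365178$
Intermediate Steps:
$p = -24$ ($p = -24 + 0 \cdot 5 = -24 + 0 = -24$)
$k{\left(I,z \right)} = I$
$q{\left(d,h \right)} = 63 + h d^{2}$ ($q{\left(d,h \right)} = d d h + 63 = d^{2} h + 63 = h d^{2} + 63 = 63 + h d^{2}$)
$28014 - q{\left(-209,G{\left(8,5 \right)} \right)} = 28014 - \left(63 + 9 \left(-209\right)^{2}\right) = 28014 - \left(63 + 9 \cdot 43681\right) = 28014 - \left(63 + 393129\right) = 28014 - 393192 = -365178$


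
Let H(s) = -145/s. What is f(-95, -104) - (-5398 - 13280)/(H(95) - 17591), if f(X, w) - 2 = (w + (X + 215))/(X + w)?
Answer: 28532519/33258671 ≈ 0.85790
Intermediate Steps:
f(X, w) = 2 + (215 + X + w)/(X + w) (f(X, w) = 2 + (w + (X + 215))/(X + w) = 2 + (w + (215 + X))/(X + w) = 2 + (215 + X + w)/(X + w))
f(-95, -104) - (-5398 - 13280)/(H(95) - 17591) = (215 + 3*(-95) + 3*(-104))/(-95 - 104) - (-5398 - 13280)/(-145/95 - 17591) = (215 - 285 - 312)/(-199) - (-18678)/(-145*1/95 - 17591) = -1/199*(-382) - (-18678)/(-29/19 - 17591) = 382/199 - (-18678)/(-334258/19) = 382/199 - (-18678)*(-19)/334258 = 382/199 - 1*177441/167129 = 382/199 - 177441/167129 = 28532519/33258671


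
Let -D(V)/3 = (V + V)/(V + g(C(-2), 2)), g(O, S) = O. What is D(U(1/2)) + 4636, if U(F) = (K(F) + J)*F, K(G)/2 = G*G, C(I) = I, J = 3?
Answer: 4678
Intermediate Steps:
K(G) = 2*G**2 (K(G) = 2*(G*G) = 2*G**2)
U(F) = F*(3 + 2*F**2) (U(F) = (2*F**2 + 3)*F = (3 + 2*F**2)*F = F*(3 + 2*F**2))
D(V) = -6*V/(-2 + V) (D(V) = -3*(V + V)/(V - 2) = -3*2*V/(-2 + V) = -6*V/(-2 + V))
D(U(1/2)) + 4636 = -6*(3 + 2*(1/2)**2)/2/(-2 + (3 + 2*(1/2)**2)/2) + 4636 = -6*(3 + 2*(1/4))/2/(-2 + (3 + 2*(1/4))/2) + 4636 = -6*(3 + 1/2)/2/(-2 + (3 + 1/2)/2) + 4636 = -6*(1/2)*(7/2)/(-2 + (1/2)*(7/2)) + 4636 = -6*7/4/(-2 + 7/4) + 4636 = -6*7/4/(-1/4) + 4636 = -6*7/4*(-4) + 4636 = 42 + 4636 = 4678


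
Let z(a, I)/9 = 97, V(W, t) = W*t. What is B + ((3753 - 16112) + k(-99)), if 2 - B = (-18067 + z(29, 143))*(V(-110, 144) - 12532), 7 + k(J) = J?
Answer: -487840631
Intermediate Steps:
k(J) = -7 + J
z(a, I) = 873 (z(a, I) = 9*97 = 873)
B = -487828166 (B = 2 - (-18067 + 873)*(-110*144 - 12532) = 2 - (-17194)*(-15840 - 12532) = 2 - (-17194)*(-28372) = 2 - 1*487828168 = 2 - 487828168 = -487828166)
B + ((3753 - 16112) + k(-99)) = -487828166 + ((3753 - 16112) + (-7 - 99)) = -487828166 + (-12359 - 106) = -487828166 - 12465 = -487840631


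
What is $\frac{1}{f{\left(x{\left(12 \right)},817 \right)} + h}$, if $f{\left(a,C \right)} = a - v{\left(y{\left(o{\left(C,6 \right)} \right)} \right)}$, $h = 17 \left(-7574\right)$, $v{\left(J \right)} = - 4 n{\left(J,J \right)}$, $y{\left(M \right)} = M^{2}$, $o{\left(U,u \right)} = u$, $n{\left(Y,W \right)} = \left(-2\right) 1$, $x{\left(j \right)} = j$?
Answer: $- \frac{1}{128754} \approx -7.7668 \cdot 10^{-6}$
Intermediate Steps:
$n{\left(Y,W \right)} = -2$
$v{\left(J \right)} = 8$ ($v{\left(J \right)} = \left(-4\right) \left(-2\right) = 8$)
$h = -128758$
$f{\left(a,C \right)} = -8 + a$ ($f{\left(a,C \right)} = a - 8 = -8 + a$)
$\frac{1}{f{\left(x{\left(12 \right)},817 \right)} + h} = \frac{1}{\left(-8 + 12\right) - 128758} = \frac{1}{4 - 128758} = \frac{1}{-128754} = - \frac{1}{128754}$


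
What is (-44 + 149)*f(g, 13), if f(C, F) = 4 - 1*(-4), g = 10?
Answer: 840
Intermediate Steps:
f(C, F) = 8 (f(C, F) = 4 + 4 = 8)
(-44 + 149)*f(g, 13) = (-44 + 149)*8 = 105*8 = 840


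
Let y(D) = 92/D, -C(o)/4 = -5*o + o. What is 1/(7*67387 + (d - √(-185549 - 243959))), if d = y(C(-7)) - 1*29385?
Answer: 346781372/153389775466673 + 1568*I*√107377/153389775466673 ≈ 2.2608e-6 + 3.3497e-9*I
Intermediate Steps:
C(o) = 16*o (C(o) = -4*(-5*o + o) = -(-16)*o = 16*o)
d = -822803/28 (d = 92/((16*(-7))) - 1*29385 = 92/(-112) - 29385 = 92*(-1/112) - 29385 = -23/28 - 29385 = -822803/28 ≈ -29386.)
1/(7*67387 + (d - √(-185549 - 243959))) = 1/(7*67387 + (-822803/28 - √(-185549 - 243959))) = 1/(471709 + (-822803/28 - √(-429508))) = 1/(471709 + (-822803/28 - 2*I*√107377)) = 1/(12385049/28 - 2*I*√107377)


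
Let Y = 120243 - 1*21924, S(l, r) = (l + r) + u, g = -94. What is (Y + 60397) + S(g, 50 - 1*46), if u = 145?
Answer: 158771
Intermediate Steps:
S(l, r) = 145 + l + r (S(l, r) = (l + r) + 145 = 145 + l + r)
Y = 98319 (Y = 120243 - 21924 = 98319)
(Y + 60397) + S(g, 50 - 1*46) = (98319 + 60397) + (145 - 94 + (50 - 1*46)) = 158716 + (145 - 94 + (50 - 46)) = 158716 + (145 - 94 + 4) = 158716 + 55 = 158771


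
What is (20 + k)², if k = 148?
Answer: 28224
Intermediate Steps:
(20 + k)² = (20 + 148)² = 168² = 28224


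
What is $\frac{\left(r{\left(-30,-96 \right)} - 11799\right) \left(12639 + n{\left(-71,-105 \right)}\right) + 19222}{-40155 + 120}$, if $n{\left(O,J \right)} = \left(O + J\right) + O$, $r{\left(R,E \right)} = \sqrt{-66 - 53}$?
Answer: $\frac{146193986}{40035} - \frac{12392 i \sqrt{119}}{40035} \approx 3651.7 - 3.3766 i$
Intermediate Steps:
$r{\left(R,E \right)} = i \sqrt{119}$ ($r{\left(R,E \right)} = \sqrt{-119} = i \sqrt{119}$)
$n{\left(O,J \right)} = J + 2 O$ ($n{\left(O,J \right)} = \left(J + O\right) + O = J + 2 O$)
$\frac{\left(r{\left(-30,-96 \right)} - 11799\right) \left(12639 + n{\left(-71,-105 \right)}\right) + 19222}{-40155 + 120} = \frac{\left(i \sqrt{119} - 11799\right) \left(12639 + \left(-105 + 2 \left(-71\right)\right)\right) + 19222}{-40155 + 120} = \frac{\left(-11799 + i \sqrt{119}\right) \left(12639 - 247\right) + 19222}{-40035} = \left(\left(-11799 + i \sqrt{119}\right) \left(12639 - 247\right) + 19222\right) \left(- \frac{1}{40035}\right) = \left(\left(-11799 + i \sqrt{119}\right) 12392 + 19222\right) \left(- \frac{1}{40035}\right) = \left(\left(-146213208 + 12392 i \sqrt{119}\right) + 19222\right) \left(- \frac{1}{40035}\right) = \left(-146193986 + 12392 i \sqrt{119}\right) \left(- \frac{1}{40035}\right) = \frac{146193986}{40035} - \frac{12392 i \sqrt{119}}{40035}$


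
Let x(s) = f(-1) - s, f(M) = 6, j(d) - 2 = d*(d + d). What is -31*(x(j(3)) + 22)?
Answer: -248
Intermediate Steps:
j(d) = 2 + 2*d² (j(d) = 2 + d*(d + d) = 2 + d*(2*d) = 2 + 2*d²)
x(s) = 6 - s
-31*(x(j(3)) + 22) = -31*((6 - (2 + 2*3²)) + 22) = -31*((6 - (2 + 2*9)) + 22) = -31*((6 - (2 + 18)) + 22) = -31*((6 - 1*20) + 22) = -31*((6 - 20) + 22) = -31*(-14 + 22) = -31*8 = -248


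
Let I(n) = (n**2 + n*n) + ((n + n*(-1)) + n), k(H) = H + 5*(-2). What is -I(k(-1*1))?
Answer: -231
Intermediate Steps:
k(H) = -10 + H (k(H) = H - 10 = -10 + H)
I(n) = n + 2*n**2 (I(n) = (n**2 + n**2) + ((n - n) + n) = 2*n**2 + (0 + n) = 2*n**2 + n = n + 2*n**2)
-I(k(-1*1)) = -(-10 - 1*1)*(1 + 2*(-10 - 1*1)) = -(-10 - 1)*(1 + 2*(-10 - 1)) = -(-11)*(1 + 2*(-11)) = -(-11)*(1 - 22) = -(-11)*(-21) = -1*231 = -231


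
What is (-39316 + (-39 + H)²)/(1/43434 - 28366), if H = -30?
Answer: 1500861870/1232048843 ≈ 1.2182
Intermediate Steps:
(-39316 + (-39 + H)²)/(1/43434 - 28366) = (-39316 + (-39 - 30)²)/(1/43434 - 28366) = (-39316 + (-69)²)/(1/43434 - 28366) = (-39316 + 4761)/(-1232048843/43434) = -34555*(-43434/1232048843) = 1500861870/1232048843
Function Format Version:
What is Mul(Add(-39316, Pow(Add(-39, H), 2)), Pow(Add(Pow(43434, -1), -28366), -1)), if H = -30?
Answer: Rational(1500861870, 1232048843) ≈ 1.2182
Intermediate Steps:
Mul(Add(-39316, Pow(Add(-39, H), 2)), Pow(Add(Pow(43434, -1), -28366), -1)) = Mul(Add(-39316, Pow(Add(-39, -30), 2)), Pow(Add(Pow(43434, -1), -28366), -1)) = Mul(Add(-39316, Pow(-69, 2)), Pow(Add(Rational(1, 43434), -28366), -1)) = Mul(Add(-39316, 4761), Pow(Rational(-1232048843, 43434), -1)) = Mul(-34555, Rational(-43434, 1232048843)) = Rational(1500861870, 1232048843)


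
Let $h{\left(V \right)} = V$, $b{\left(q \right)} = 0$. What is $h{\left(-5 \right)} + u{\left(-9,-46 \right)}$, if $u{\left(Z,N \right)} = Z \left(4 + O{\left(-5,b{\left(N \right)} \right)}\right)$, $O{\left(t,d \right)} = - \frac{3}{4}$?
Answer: $- \frac{137}{4} \approx -34.25$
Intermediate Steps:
$O{\left(t,d \right)} = - \frac{3}{4}$ ($O{\left(t,d \right)} = \left(-3\right) \frac{1}{4} = - \frac{3}{4}$)
$u{\left(Z,N \right)} = \frac{13 Z}{4}$ ($u{\left(Z,N \right)} = Z \left(4 - \frac{3}{4}\right) = Z \frac{13}{4} = \frac{13 Z}{4}$)
$h{\left(-5 \right)} + u{\left(-9,-46 \right)} = -5 + \frac{13}{4} \left(-9\right) = -5 - \frac{117}{4} = - \frac{137}{4}$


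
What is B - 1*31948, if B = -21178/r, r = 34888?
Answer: -557311501/17444 ≈ -31949.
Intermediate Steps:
B = -10589/17444 (B = -21178/34888 = -21178*1/34888 = -10589/17444 ≈ -0.60703)
B - 1*31948 = -10589/17444 - 1*31948 = -10589/17444 - 31948 = -557311501/17444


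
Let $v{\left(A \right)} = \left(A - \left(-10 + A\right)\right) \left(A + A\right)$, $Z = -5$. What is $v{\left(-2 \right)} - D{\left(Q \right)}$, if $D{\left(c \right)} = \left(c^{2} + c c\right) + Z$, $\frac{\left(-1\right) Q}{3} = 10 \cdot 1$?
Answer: $-1835$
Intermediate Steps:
$Q = -30$ ($Q = - 3 \cdot 10 \cdot 1 = \left(-3\right) 10 = -30$)
$D{\left(c \right)} = -5 + 2 c^{2}$ ($D{\left(c \right)} = \left(c^{2} + c c\right) - 5 = \left(c^{2} + c^{2}\right) - 5 = 2 c^{2} - 5 = -5 + 2 c^{2}$)
$v{\left(A \right)} = 20 A$ ($v{\left(A \right)} = 10 \cdot 2 A = 20 A$)
$v{\left(-2 \right)} - D{\left(Q \right)} = 20 \left(-2\right) - \left(-5 + 2 \left(-30\right)^{2}\right) = -40 - \left(-5 + 2 \cdot 900\right) = -40 - \left(-5 + 1800\right) = -40 - 1795 = -1835$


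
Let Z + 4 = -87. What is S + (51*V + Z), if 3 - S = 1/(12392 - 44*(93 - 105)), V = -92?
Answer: -61757601/12920 ≈ -4780.0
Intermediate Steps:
Z = -91 (Z = -4 - 87 = -91)
S = 38759/12920 (S = 3 - 1/(12392 - 44*(93 - 105)) = 3 - 1/(12392 - 44*(-12)) = 3 - 1/(12392 + 528) = 3 - 1/12920 = 38759/12920 ≈ 2.9999)
S + (51*V + Z) = 38759/12920 + (51*(-92) - 91) = 38759/12920 + (-4692 - 91) = 38759/12920 - 4783 = -61757601/12920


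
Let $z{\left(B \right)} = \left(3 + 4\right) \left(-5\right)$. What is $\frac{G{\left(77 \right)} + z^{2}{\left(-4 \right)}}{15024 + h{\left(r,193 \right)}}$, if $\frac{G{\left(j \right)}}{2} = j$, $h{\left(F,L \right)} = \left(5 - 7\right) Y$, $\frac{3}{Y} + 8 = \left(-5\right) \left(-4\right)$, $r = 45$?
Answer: $\frac{2758}{30047} \approx 0.091789$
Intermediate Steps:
$Y = \frac{1}{4}$ ($Y = \frac{3}{-8 - -20} = \frac{3}{-8 + 20} = \frac{3}{12} = 3 \cdot \frac{1}{12} = \frac{1}{4} \approx 0.25$)
$z{\left(B \right)} = -35$ ($z{\left(B \right)} = 7 \left(-5\right) = -35$)
$h{\left(F,L \right)} = - \frac{1}{2}$ ($h{\left(F,L \right)} = \left(5 - 7\right) \frac{1}{4} = \left(-2\right) \frac{1}{4} = - \frac{1}{2}$)
$G{\left(j \right)} = 2 j$
$\frac{G{\left(77 \right)} + z^{2}{\left(-4 \right)}}{15024 + h{\left(r,193 \right)}} = \frac{2 \cdot 77 + \left(-35\right)^{2}}{15024 - \frac{1}{2}} = \frac{154 + 1225}{\frac{30047}{2}} = 1379 \cdot \frac{2}{30047} = \frac{2758}{30047}$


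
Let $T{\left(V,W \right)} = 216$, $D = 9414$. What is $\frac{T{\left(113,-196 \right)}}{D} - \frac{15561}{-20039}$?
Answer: $\frac{8378871}{10480397} \approx 0.79948$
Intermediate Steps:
$\frac{T{\left(113,-196 \right)}}{D} - \frac{15561}{-20039} = \frac{216}{9414} - \frac{15561}{-20039} = 216 \cdot \frac{1}{9414} - - \frac{15561}{20039} = \frac{12}{523} + \frac{15561}{20039} = \frac{8378871}{10480397}$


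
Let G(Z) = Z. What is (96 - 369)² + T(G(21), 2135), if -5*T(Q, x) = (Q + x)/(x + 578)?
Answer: 1010983729/13565 ≈ 74529.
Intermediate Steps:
T(Q, x) = -(Q + x)/(5*(578 + x)) (T(Q, x) = -(Q + x)/(5*(x + 578)) = -(Q + x)/(5*(578 + x)))
(96 - 369)² + T(G(21), 2135) = (96 - 369)² + (-1*21 - 1*2135)/(5*(578 + 2135)) = (-273)² + (⅕)*(-21 - 2135)/2713 = 74529 + (⅕)*(1/2713)*(-2156) = 74529 - 2156/13565 = 1010983729/13565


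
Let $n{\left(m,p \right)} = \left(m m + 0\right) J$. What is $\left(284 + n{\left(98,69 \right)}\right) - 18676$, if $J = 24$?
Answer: $212104$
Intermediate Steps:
$n{\left(m,p \right)} = 24 m^{2}$ ($n{\left(m,p \right)} = \left(m m + 0\right) 24 = \left(m^{2} + 0\right) 24 = m^{2} \cdot 24 = 24 m^{2}$)
$\left(284 + n{\left(98,69 \right)}\right) - 18676 = \left(284 + 24 \cdot 98^{2}\right) - 18676 = \left(284 + 24 \cdot 9604\right) - 18676 = \left(284 + 230496\right) - 18676 = 230780 - 18676 = 212104$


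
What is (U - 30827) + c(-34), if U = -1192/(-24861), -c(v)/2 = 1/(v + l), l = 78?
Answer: -16860579671/546942 ≈ -30827.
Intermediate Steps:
c(v) = -2/(78 + v) (c(v) = -2/(v + 78) = -2/(78 + v))
U = 1192/24861 (U = -1192*(-1/24861) = 1192/24861 ≈ 0.047947)
(U - 30827) + c(-34) = (1192/24861 - 30827) - 2/(78 - 34) = -766388855/24861 - 2/44 = -766388855/24861 - 2*1/44 = -766388855/24861 - 1/22 = -16860579671/546942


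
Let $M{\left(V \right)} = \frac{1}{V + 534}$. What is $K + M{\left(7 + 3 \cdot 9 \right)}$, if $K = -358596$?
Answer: $- \frac{203682527}{568} \approx -3.586 \cdot 10^{5}$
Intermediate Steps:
$M{\left(V \right)} = \frac{1}{534 + V}$
$K + M{\left(7 + 3 \cdot 9 \right)} = -358596 + \frac{1}{534 + \left(7 + 3 \cdot 9\right)} = -358596 + \frac{1}{534 + \left(7 + 27\right)} = -358596 + \frac{1}{534 + 34} = -358596 + \frac{1}{568} = - \frac{203682527}{568}$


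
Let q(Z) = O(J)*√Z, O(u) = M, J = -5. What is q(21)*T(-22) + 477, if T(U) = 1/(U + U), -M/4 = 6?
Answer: 477 + 6*√21/11 ≈ 479.50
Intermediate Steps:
M = -24 (M = -4*6 = -24)
O(u) = -24
T(U) = 1/(2*U)
q(Z) = -24*√Z
q(21)*T(-22) + 477 = (-24*√21)*((½)/(-22)) + 477 = (-24*√21)*((½)*(-1/22)) + 477 = -24*√21*(-1/44) + 477 = 6*√21/11 + 477 = 477 + 6*√21/11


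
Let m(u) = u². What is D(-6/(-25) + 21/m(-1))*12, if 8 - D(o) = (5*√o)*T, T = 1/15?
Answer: 96 - 12*√59/5 ≈ 77.565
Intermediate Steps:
T = 1/15 ≈ 0.066667
D(o) = 8 - √o/3 (D(o) = 8 - 5*√o/15 = 8 - √o/3)
D(-6/(-25) + 21/m(-1))*12 = (8 - √(-6/(-25) + 21/((-1)²))/3)*12 = (8 - √(-6*(-1/25) + 21/1)/3)*12 = (8 - √(6/25 + 21*1)/3)*12 = (8 - √(6/25 + 21)/3)*12 = (8 - √59/5)*12 = 96 - 12*√59/5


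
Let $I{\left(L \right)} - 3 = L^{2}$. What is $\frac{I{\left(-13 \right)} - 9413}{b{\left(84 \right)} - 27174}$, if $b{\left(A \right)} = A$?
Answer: $\frac{9241}{27090} \approx 0.34112$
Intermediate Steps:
$I{\left(L \right)} = 3 + L^{2}$
$\frac{I{\left(-13 \right)} - 9413}{b{\left(84 \right)} - 27174} = \frac{\left(3 + \left(-13\right)^{2}\right) - 9413}{84 - 27174} = \frac{\left(3 + 169\right) - 9413}{-27090} = \left(172 - 9413\right) \left(- \frac{1}{27090}\right) = \left(-9241\right) \left(- \frac{1}{27090}\right) = \frac{9241}{27090}$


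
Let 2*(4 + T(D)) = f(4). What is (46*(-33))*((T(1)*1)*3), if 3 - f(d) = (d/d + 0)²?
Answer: 13662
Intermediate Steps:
f(d) = 2 (f(d) = 3 - (d/d + 0)² = 3 - (1 + 0)² = 3 - 1*1² = 3 - 1*1 = 3 - 1 = 2)
T(D) = -3 (T(D) = -4 + (½)*2 = -4 + 1 = -3)
(46*(-33))*((T(1)*1)*3) = (46*(-33))*(-3*1*3) = -(-4554)*3 = -1518*(-9) = 13662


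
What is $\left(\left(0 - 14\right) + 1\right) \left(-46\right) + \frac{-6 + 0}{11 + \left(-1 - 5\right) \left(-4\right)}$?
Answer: $\frac{20924}{35} \approx 597.83$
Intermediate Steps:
$\left(\left(0 - 14\right) + 1\right) \left(-46\right) + \frac{-6 + 0}{11 + \left(-1 - 5\right) \left(-4\right)} = \left(-14 + 1\right) \left(-46\right) - \frac{6}{11 - -24} = \left(-13\right) \left(-46\right) - \frac{6}{11 + 24} = 598 - \frac{6}{35} = \frac{20924}{35}$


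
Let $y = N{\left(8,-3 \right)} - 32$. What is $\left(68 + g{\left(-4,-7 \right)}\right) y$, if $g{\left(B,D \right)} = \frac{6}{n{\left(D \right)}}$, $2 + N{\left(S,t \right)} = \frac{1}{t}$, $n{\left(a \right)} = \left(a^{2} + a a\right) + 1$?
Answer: $- \frac{231338}{99} \approx -2336.7$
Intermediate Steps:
$n{\left(a \right)} = 1 + 2 a^{2}$ ($n{\left(a \right)} = \left(a^{2} + a^{2}\right) + 1 = 2 a^{2} + 1 = 1 + 2 a^{2}$)
$N{\left(S,t \right)} = -2 + \frac{1}{t}$
$g{\left(B,D \right)} = \frac{6}{1 + 2 D^{2}}$
$y = - \frac{103}{3}$ ($y = \left(-2 + \frac{1}{-3}\right) - 32 = \left(-2 - \frac{1}{3}\right) - 32 = - \frac{7}{3} - 32 = - \frac{103}{3} \approx -34.333$)
$\left(68 + g{\left(-4,-7 \right)}\right) y = \left(68 + \frac{6}{1 + 2 \left(-7\right)^{2}}\right) \left(- \frac{103}{3}\right) = \left(68 + \frac{6}{1 + 2 \cdot 49}\right) \left(- \frac{103}{3}\right) = \left(68 + \frac{6}{1 + 98}\right) \left(- \frac{103}{3}\right) = \left(68 + \frac{6}{99}\right) \left(- \frac{103}{3}\right) = \left(68 + 6 \cdot \frac{1}{99}\right) \left(- \frac{103}{3}\right) = \left(68 + \frac{2}{33}\right) \left(- \frac{103}{3}\right) = \frac{2246}{33} \left(- \frac{103}{3}\right) = - \frac{231338}{99}$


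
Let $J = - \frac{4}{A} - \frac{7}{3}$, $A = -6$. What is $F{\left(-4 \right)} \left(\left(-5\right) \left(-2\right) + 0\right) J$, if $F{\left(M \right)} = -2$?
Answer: $\frac{100}{3} \approx 33.333$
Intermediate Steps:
$J = - \frac{5}{3}$ ($J = - \frac{4}{-6} - \frac{7}{3} = \left(-4\right) \left(- \frac{1}{6}\right) - \frac{7}{3} = \frac{2}{3} - \frac{7}{3} = - \frac{5}{3} \approx -1.6667$)
$F{\left(-4 \right)} \left(\left(-5\right) \left(-2\right) + 0\right) J = - 2 \left(\left(-5\right) \left(-2\right) + 0\right) \left(- \frac{5}{3}\right) = - 2 \left(10 + 0\right) \left(- \frac{5}{3}\right) = \left(-2\right) 10 \left(- \frac{5}{3}\right) = \left(-20\right) \left(- \frac{5}{3}\right) = \frac{100}{3}$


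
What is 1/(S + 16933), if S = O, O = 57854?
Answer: 1/74787 ≈ 1.3371e-5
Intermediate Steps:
S = 57854
1/(S + 16933) = 1/(57854 + 16933) = 1/74787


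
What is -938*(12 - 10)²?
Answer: -3752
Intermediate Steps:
-938*(12 - 10)² = -938*2² = -938*4 = -3752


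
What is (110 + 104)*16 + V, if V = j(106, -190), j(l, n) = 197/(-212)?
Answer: 725691/212 ≈ 3423.1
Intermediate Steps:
j(l, n) = -197/212 (j(l, n) = 197*(-1/212) = -197/212)
V = -197/212 ≈ -0.92924
(110 + 104)*16 + V = (110 + 104)*16 - 197/212 = 214*16 - 197/212 = 3424 - 197/212 = 725691/212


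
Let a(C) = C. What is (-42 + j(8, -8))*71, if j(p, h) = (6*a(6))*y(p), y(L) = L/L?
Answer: -426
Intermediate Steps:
y(L) = 1
j(p, h) = 36 (j(p, h) = (6*6)*1 = 36*1 = 36)
(-42 + j(8, -8))*71 = (-42 + 36)*71 = -6*71 = -426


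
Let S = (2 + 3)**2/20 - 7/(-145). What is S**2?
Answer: 567009/336400 ≈ 1.6855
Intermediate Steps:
S = 753/580 (S = 5**2*(1/20) - 7*(-1/145) = 25*(1/20) + 7/145 = 5/4 + 7/145 = 753/580 ≈ 1.2983)
S**2 = (753/580)**2 = 567009/336400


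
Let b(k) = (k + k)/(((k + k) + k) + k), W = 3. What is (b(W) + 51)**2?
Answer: 10609/4 ≈ 2652.3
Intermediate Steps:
b(k) = 1/2 (b(k) = (2*k)/((2*k + k) + k) = (2*k)/(3*k + k) = (2*k)/((4*k)) = (2*k)*(1/(4*k)) = 1/2)
(b(W) + 51)**2 = (1/2 + 51)**2 = (103/2)**2 = 10609/4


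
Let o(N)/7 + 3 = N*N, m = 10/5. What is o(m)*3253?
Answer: 22771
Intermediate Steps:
m = 2 (m = 10*(⅕) = 2)
o(N) = -21 + 7*N² (o(N) = -21 + 7*(N*N) = -21 + 7*N²)
o(m)*3253 = (-21 + 7*2²)*3253 = (-21 + 7*4)*3253 = (-21 + 28)*3253 = 7*3253 = 22771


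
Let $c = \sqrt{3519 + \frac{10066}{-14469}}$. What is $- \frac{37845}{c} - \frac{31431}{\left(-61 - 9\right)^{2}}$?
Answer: $- \frac{31431}{4900} - \frac{7569 \sqrt{306773805}}{207781} \approx -644.45$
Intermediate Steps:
$c = \frac{7 \sqrt{306773805}}{2067}$ ($c = \sqrt{3519 + 10066 \left(- \frac{1}{14469}\right)} = \sqrt{3519 - \frac{1438}{2067}} = \sqrt{\frac{7272335}{2067}} = \frac{7 \sqrt{306773805}}{2067} \approx 59.315$)
$- \frac{37845}{c} - \frac{31431}{\left(-61 - 9\right)^{2}} = - \frac{37845}{\frac{7}{2067} \sqrt{306773805}} - \frac{31431}{\left(-61 - 9\right)^{2}} = - 37845 \frac{\sqrt{306773805}}{1038905} - \frac{31431}{\left(-70\right)^{2}} = - \frac{7569 \sqrt{306773805}}{207781} - \frac{31431}{4900} = - \frac{31431}{4900} - \frac{7569 \sqrt{306773805}}{207781}$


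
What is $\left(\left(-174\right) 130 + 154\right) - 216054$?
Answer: $-238520$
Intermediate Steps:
$\left(\left(-174\right) 130 + 154\right) - 216054 = \left(-22620 + 154\right) - 216054 = -22466 - 216054 = -238520$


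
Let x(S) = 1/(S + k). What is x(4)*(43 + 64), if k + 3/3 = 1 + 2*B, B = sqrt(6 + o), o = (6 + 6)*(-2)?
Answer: 107/22 - 321*I*sqrt(2)/44 ≈ 4.8636 - 10.317*I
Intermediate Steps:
o = -24 (o = 12*(-2) = -24)
B = 3*I*sqrt(2) (B = sqrt(6 - 24) = sqrt(-18) = 3*I*sqrt(2) ≈ 4.2426*I)
k = 6*I*sqrt(2) (k = -1 + (1 + 2*(3*I*sqrt(2))) = -1 + (1 + 6*I*sqrt(2)) = 6*I*sqrt(2) ≈ 8.4853*I)
x(S) = 1/(S + 6*I*sqrt(2))
x(4)*(43 + 64) = (43 + 64)/(4 + 6*I*sqrt(2)) = 107/(4 + 6*I*sqrt(2))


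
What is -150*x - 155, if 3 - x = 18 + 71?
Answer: 12745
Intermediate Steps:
x = -86 (x = 3 - (18 + 71) = 3 - 1*89 = 3 - 89 = -86)
-150*x - 155 = -150*(-86) - 155 = 12900 - 155 = 12745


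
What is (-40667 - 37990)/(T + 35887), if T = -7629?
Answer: -78657/28258 ≈ -2.7835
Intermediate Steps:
(-40667 - 37990)/(T + 35887) = (-40667 - 37990)/(-7629 + 35887) = -78657/28258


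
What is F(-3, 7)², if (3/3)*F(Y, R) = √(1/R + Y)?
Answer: -20/7 ≈ -2.8571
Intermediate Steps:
F(Y, R) = √(Y + 1/R) (F(Y, R) = √(1/R + Y) = √(Y + 1/R))
F(-3, 7)² = (√(-3 + 1/7))² = (√(-3 + ⅐))² = (√(-20/7))² = (2*I*√35/7)² = -20/7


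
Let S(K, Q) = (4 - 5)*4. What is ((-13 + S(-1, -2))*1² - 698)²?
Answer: 511225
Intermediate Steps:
S(K, Q) = -4 (S(K, Q) = -1*4 = -4)
((-13 + S(-1, -2))*1² - 698)² = ((-13 - 4)*1² - 698)² = (-17*1 - 698)² = (-17 - 698)² = (-715)² = 511225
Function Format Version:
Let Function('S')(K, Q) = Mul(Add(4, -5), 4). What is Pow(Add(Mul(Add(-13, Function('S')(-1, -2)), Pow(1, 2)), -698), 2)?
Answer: 511225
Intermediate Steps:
Function('S')(K, Q) = -4 (Function('S')(K, Q) = Mul(-1, 4) = -4)
Pow(Add(Mul(Add(-13, Function('S')(-1, -2)), Pow(1, 2)), -698), 2) = Pow(Add(Mul(Add(-13, -4), Pow(1, 2)), -698), 2) = Pow(Add(Mul(-17, 1), -698), 2) = Pow(Add(-17, -698), 2) = Pow(-715, 2) = 511225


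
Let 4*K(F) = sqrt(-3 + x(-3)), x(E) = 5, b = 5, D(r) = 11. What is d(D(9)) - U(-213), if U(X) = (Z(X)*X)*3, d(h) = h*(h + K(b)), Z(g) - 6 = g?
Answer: -132152 + 11*sqrt(2)/4 ≈ -1.3215e+5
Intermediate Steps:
Z(g) = 6 + g
K(F) = sqrt(2)/4 (K(F) = sqrt(-3 + 5)/4 = sqrt(2)/4)
d(h) = h*(h + sqrt(2)/4)
U(X) = 3*X*(6 + X) (U(X) = ((6 + X)*X)*3 = (X*(6 + X))*3 = 3*X*(6 + X))
d(D(9)) - U(-213) = (1/4)*11*(sqrt(2) + 4*11) - 3*(-213)*(6 - 213) = (1/4)*11*(sqrt(2) + 44) - 3*(-213)*(-207) = (1/4)*11*(44 + sqrt(2)) - 1*132273 = (121 + 11*sqrt(2)/4) - 132273 = -132152 + 11*sqrt(2)/4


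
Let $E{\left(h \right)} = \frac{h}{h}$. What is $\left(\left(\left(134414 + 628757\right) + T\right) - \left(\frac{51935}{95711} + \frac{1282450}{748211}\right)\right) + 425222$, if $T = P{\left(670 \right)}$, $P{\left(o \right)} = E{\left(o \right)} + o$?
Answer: $\frac{85151116938532109}{71612023021} \approx 1.1891 \cdot 10^{6}$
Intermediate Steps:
$E{\left(h \right)} = 1$
$P{\left(o \right)} = 1 + o$
$T = 671$ ($T = 1 + 670 = 671$)
$\left(\left(\left(134414 + 628757\right) + T\right) - \left(\frac{51935}{95711} + \frac{1282450}{748211}\right)\right) + 425222 = \left(\left(\left(134414 + 628757\right) + 671\right) - \left(\frac{51935}{95711} + \frac{1282450}{748211}\right)\right) + 425222 = \left(\left(763171 + 671\right) - \frac{161602910235}{71612023021}\right) + 425222 = \left(763842 - \frac{161602910235}{71612023021}\right) + 425222 = \frac{54700109285496447}{71612023021} + 425222 = \frac{85151116938532109}{71612023021}$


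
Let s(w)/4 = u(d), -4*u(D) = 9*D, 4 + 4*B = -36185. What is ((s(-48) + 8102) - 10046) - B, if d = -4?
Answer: 28557/4 ≈ 7139.3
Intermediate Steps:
B = -36189/4 (B = -1 + (¼)*(-36185) = -1 - 36185/4 = -36189/4 ≈ -9047.3)
u(D) = -9*D/4
s(w) = 36 (s(w) = 4*(-9/4*(-4)) = 4*9 = 36)
((s(-48) + 8102) - 10046) - B = ((36 + 8102) - 10046) - 1*(-36189/4) = (8138 - 10046) + 36189/4 = -1908 + 36189/4 = 28557/4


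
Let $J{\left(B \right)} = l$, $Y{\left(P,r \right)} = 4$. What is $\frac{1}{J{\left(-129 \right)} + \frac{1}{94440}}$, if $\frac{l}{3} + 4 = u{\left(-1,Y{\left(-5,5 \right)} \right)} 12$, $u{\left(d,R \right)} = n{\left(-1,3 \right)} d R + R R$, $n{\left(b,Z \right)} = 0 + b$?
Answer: $\frac{94440}{66863521} \approx 0.0014124$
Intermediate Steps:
$n{\left(b,Z \right)} = b$
$u{\left(d,R \right)} = R^{2} - R d$ ($u{\left(d,R \right)} = - d R + R R = - R d + R^{2} = R^{2} - R d$)
$l = 708$ ($l = -12 + 3 \cdot 4 \left(4 - -1\right) 12 = -12 + 3 \cdot 4 \left(4 + 1\right) 12 = -12 + 3 \cdot 4 \cdot 5 \cdot 12 = -12 + 3 \cdot 20 \cdot 12 = -12 + 3 \cdot 240 = -12 + 720 = 708$)
$J{\left(B \right)} = 708$
$\frac{1}{J{\left(-129 \right)} + \frac{1}{94440}} = \frac{1}{708 + \frac{1}{94440}} = \frac{1}{\frac{66863521}{94440}} = \frac{94440}{66863521}$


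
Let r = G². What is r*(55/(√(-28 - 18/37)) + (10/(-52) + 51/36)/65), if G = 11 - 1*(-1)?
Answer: 2292/845 - 3960*I*√38998/527 ≈ 2.7124 - 1483.9*I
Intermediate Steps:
G = 12 (G = 11 + 1 = 12)
r = 144 (r = 12² = 144)
r*(55/(√(-28 - 18/37)) + (10/(-52) + 51/36)/65) = 144*(55/(√(-28 - 18/37)) + (10/(-52) + 51/36)/65) = 144*(55/(√(-28 - 18*1/37)) + (10*(-1/52) + 51*(1/36))*(1/65)) = 144*(55/(√(-28 - 18/37)) + (-5/26 + 17/12)*(1/65)) = 144*(55/(√(-1054/37)) + (191/156)*(1/65)) = 144*(55/((I*√38998/37)) + 191/10140) = 144*(55*(-I*√38998/1054) + 191/10140) = 144*(-55*I*√38998/1054 + 191/10140) = 144*(191/10140 - 55*I*√38998/1054) = 2292/845 - 3960*I*√38998/527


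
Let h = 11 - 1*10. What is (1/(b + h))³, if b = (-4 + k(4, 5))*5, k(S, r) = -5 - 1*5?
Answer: -1/328509 ≈ -3.0441e-6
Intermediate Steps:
k(S, r) = -10 (k(S, r) = -5 - 5 = -10)
b = -70 (b = (-4 - 10)*5 = -14*5 = -70)
h = 1 (h = 11 - 10 = 1)
(1/(b + h))³ = (1/(-70 + 1))³ = (1/(-69))³ = (-1/69)³ = -1/328509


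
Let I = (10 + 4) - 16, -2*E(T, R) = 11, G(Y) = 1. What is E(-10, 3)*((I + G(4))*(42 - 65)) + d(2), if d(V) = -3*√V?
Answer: -253/2 - 3*√2 ≈ -130.74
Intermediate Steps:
E(T, R) = -11/2 (E(T, R) = -½*11 = -11/2)
I = -2 (I = 14 - 16 = -2)
E(-10, 3)*((I + G(4))*(42 - 65)) + d(2) = -11*(-2 + 1)*(42 - 65)/2 - 3*√2 = -(-11)*(-23)/2 - 3*√2 = -11/2*23 - 3*√2 = -253/2 - 3*√2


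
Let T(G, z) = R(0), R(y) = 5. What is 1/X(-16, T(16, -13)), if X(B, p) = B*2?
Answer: -1/32 ≈ -0.031250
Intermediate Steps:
T(G, z) = 5
X(B, p) = 2*B
1/X(-16, T(16, -13)) = 1/(2*(-16)) = 1/(-32) = -1/32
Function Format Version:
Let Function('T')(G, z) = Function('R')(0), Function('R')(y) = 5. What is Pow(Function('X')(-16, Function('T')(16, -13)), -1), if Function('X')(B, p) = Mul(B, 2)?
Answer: Rational(-1, 32) ≈ -0.031250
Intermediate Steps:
Function('T')(G, z) = 5
Function('X')(B, p) = Mul(2, B)
Pow(Function('X')(-16, Function('T')(16, -13)), -1) = Pow(Mul(2, -16), -1) = Pow(-32, -1) = Rational(-1, 32)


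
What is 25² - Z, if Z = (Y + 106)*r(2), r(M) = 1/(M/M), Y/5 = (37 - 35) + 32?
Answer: 349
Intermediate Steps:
Y = 170 (Y = 5*((37 - 35) + 32) = 5*(2 + 32) = 5*34 = 170)
r(M) = 1 (r(M) = 1/1 = 1)
Z = 276 (Z = (170 + 106)*1 = 276*1 = 276)
25² - Z = 25² - 1*276 = 625 - 276 = 349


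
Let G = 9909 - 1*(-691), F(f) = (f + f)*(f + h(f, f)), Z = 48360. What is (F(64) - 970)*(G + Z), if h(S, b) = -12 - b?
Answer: -147753760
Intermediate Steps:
F(f) = -24*f (F(f) = (f + f)*(f + (-12 - f)) = (2*f)*(-12) = -24*f)
G = 10600 (G = 9909 + 691 = 10600)
(F(64) - 970)*(G + Z) = (-24*64 - 970)*(10600 + 48360) = (-1536 - 970)*58960 = -2506*58960 = -147753760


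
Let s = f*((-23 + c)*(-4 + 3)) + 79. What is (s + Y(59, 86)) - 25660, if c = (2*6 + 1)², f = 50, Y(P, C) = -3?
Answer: -32884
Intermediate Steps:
c = 169 (c = (12 + 1)² = 13² = 169)
s = -7221 (s = 50*((-23 + 169)*(-4 + 3)) + 79 = 50*(146*(-1)) + 79 = 50*(-146) + 79 = -7300 + 79 = -7221)
(s + Y(59, 86)) - 25660 = (-7221 - 3) - 25660 = -7224 - 25660 = -32884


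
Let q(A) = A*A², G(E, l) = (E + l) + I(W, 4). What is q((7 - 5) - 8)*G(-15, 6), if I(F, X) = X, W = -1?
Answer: 1080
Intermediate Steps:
G(E, l) = 4 + E + l (G(E, l) = (E + l) + 4 = 4 + E + l)
q(A) = A³
q((7 - 5) - 8)*G(-15, 6) = ((7 - 5) - 8)³*(4 - 15 + 6) = (2 - 8)³*(-5) = (-6)³*(-5) = -216*(-5) = 1080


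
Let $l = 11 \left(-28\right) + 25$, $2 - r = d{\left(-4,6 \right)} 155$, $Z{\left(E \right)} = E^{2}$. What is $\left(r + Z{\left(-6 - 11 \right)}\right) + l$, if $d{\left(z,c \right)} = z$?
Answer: $628$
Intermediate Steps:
$r = 622$ ($r = 2 - \left(-4\right) 155 = 2 - -620 = 2 + 620 = 622$)
$l = -283$ ($l = -308 + 25 = -283$)
$\left(r + Z{\left(-6 - 11 \right)}\right) + l = \left(622 + \left(-6 - 11\right)^{2}\right) - 283 = \left(622 + \left(-17\right)^{2}\right) - 283 = \left(622 + 289\right) - 283 = 911 - 283 = 628$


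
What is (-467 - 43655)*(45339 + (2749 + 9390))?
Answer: -2536044316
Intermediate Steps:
(-467 - 43655)*(45339 + (2749 + 9390)) = -44122*(45339 + 12139) = -44122*57478 = -2536044316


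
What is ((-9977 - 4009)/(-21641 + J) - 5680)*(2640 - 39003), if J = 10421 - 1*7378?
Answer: 112963428453/547 ≈ 2.0651e+8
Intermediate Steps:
J = 3043 (J = 10421 - 7378 = 3043)
((-9977 - 4009)/(-21641 + J) - 5680)*(2640 - 39003) = ((-9977 - 4009)/(-21641 + 3043) - 5680)*(2640 - 39003) = (-13986/(-18598) - 5680)*(-36363) = (-13986*(-1/18598) - 5680)*(-36363) = (6993/9299 - 5680)*(-36363) = -52811327/9299*(-36363) = 112963428453/547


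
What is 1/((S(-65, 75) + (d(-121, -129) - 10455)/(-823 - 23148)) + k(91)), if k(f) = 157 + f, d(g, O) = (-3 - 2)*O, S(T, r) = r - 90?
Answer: 23971/5595053 ≈ 0.0042843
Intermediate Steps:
S(T, r) = -90 + r
d(g, O) = -5*O
1/((S(-65, 75) + (d(-121, -129) - 10455)/(-823 - 23148)) + k(91)) = 1/(((-90 + 75) + (-5*(-129) - 10455)/(-823 - 23148)) + (157 + 91)) = 1/((-15 + (645 - 10455)/(-23971)) + 248) = 1/((-15 - 9810*(-1/23971)) + 248) = 1/((-15 + 9810/23971) + 248) = 1/(-349755/23971 + 248) = 1/(5595053/23971) = 23971/5595053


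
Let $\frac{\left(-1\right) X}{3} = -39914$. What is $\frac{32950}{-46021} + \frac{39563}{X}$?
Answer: $- \frac{2124770077}{5510646582} \approx -0.38558$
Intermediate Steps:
$X = 119742$ ($X = \left(-3\right) \left(-39914\right) = 119742$)
$\frac{32950}{-46021} + \frac{39563}{X} = \frac{32950}{-46021} + \frac{39563}{119742} = 32950 \left(- \frac{1}{46021}\right) + 39563 \cdot \frac{1}{119742} = - \frac{32950}{46021} + \frac{39563}{119742} = - \frac{2124770077}{5510646582}$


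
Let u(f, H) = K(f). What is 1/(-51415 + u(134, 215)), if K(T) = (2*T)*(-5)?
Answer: -1/52755 ≈ -1.8956e-5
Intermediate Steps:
K(T) = -10*T
u(f, H) = -10*f
1/(-51415 + u(134, 215)) = 1/(-51415 - 10*134) = 1/(-51415 - 1340) = 1/(-52755) = -1/52755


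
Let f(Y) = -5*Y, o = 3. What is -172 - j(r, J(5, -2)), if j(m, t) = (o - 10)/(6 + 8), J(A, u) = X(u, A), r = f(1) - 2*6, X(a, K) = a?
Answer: -343/2 ≈ -171.50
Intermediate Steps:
r = -17 (r = -5*1 - 2*6 = -5 - 12 = -17)
J(A, u) = u
j(m, t) = -½ (j(m, t) = (3 - 10)/(6 + 8) = -7/14 = -7*1/14 = -½)
-172 - j(r, J(5, -2)) = -172 - 1*(-½) = -172 + ½ = -343/2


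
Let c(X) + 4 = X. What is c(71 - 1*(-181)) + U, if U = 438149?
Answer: 438397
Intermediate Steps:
c(X) = -4 + X
c(71 - 1*(-181)) + U = (-4 + (71 - 1*(-181))) + 438149 = (-4 + (71 + 181)) + 438149 = (-4 + 252) + 438149 = 248 + 438149 = 438397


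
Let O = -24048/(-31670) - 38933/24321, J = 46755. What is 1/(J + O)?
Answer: 385123035/18006103433074 ≈ 2.1388e-5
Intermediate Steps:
O = -324068351/385123035 (O = -24048*(-1/31670) - 38933*1/24321 = 12024/15835 - 38933/24321 = -324068351/385123035 ≈ -0.84147)
1/(J + O) = 1/(46755 - 324068351/385123035) = 1/(18006103433074/385123035) = 385123035/18006103433074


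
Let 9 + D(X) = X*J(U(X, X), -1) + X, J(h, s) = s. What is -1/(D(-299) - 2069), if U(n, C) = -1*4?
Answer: 1/2078 ≈ 0.00048123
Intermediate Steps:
U(n, C) = -4
D(X) = -9 (D(X) = -9 + (X*(-1) + X) = -9 + (-X + X) = -9 + 0 = -9)
-1/(D(-299) - 2069) = -1/(-9 - 2069) = -1/(-2078) = -1*(-1/2078) = 1/2078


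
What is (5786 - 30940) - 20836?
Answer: -45990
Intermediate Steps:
(5786 - 30940) - 20836 = -25154 - 20836 = -45990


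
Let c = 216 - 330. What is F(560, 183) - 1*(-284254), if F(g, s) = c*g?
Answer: 220414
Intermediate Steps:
c = -114
F(g, s) = -114*g
F(560, 183) - 1*(-284254) = -114*560 - 1*(-284254) = -63840 + 284254 = 220414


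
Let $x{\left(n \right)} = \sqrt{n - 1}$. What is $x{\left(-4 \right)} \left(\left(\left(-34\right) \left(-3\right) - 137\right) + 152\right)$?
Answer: $117 i \sqrt{5} \approx 261.62 i$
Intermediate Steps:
$x{\left(n \right)} = \sqrt{-1 + n}$
$x{\left(-4 \right)} \left(\left(\left(-34\right) \left(-3\right) - 137\right) + 152\right) = \sqrt{-1 - 4} \left(\left(\left(-34\right) \left(-3\right) - 137\right) + 152\right) = \sqrt{-5} \left(\left(102 - 137\right) + 152\right) = i \sqrt{5} \left(-35 + 152\right) = i \sqrt{5} \cdot 117 = 117 i \sqrt{5}$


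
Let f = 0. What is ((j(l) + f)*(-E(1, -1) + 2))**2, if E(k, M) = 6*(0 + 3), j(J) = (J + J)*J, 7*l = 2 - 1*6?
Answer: 262144/2401 ≈ 109.18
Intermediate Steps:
l = -4/7 (l = (2 - 1*6)/7 = (2 - 6)/7 = (1/7)*(-4) = -4/7 ≈ -0.57143)
j(J) = 2*J**2 (j(J) = (2*J)*J = 2*J**2)
E(k, M) = 18 (E(k, M) = 6*3 = 18)
((j(l) + f)*(-E(1, -1) + 2))**2 = ((2*(-4/7)**2 + 0)*(-1*18 + 2))**2 = ((2*(16/49) + 0)*(-18 + 2))**2 = ((32/49 + 0)*(-16))**2 = ((32/49)*(-16))**2 = (-512/49)**2 = 262144/2401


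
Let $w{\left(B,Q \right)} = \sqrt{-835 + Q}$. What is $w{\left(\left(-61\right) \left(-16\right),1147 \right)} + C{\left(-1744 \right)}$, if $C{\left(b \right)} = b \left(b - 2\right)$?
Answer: $3045024 + 2 \sqrt{78} \approx 3.045 \cdot 10^{6}$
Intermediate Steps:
$C{\left(b \right)} = b \left(-2 + b\right)$
$w{\left(\left(-61\right) \left(-16\right),1147 \right)} + C{\left(-1744 \right)} = \sqrt{-835 + 1147} - 1744 \left(-2 - 1744\right) = \sqrt{312} - -3045024 = 2 \sqrt{78} + 3045024 = 3045024 + 2 \sqrt{78}$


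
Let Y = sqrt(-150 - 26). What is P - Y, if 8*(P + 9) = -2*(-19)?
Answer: -17/4 - 4*I*sqrt(11) ≈ -4.25 - 13.266*I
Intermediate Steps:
P = -17/4 (P = -9 + (-2*(-19))/8 = -9 + (1/8)*38 = -9 + 19/4 = -17/4 ≈ -4.2500)
Y = 4*I*sqrt(11) (Y = sqrt(-176) = 4*I*sqrt(11) ≈ 13.266*I)
P - Y = -17/4 - 4*I*sqrt(11)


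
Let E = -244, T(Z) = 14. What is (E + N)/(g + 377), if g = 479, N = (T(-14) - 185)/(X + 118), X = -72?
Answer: -11395/39376 ≈ -0.28939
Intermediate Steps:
N = -171/46 (N = (14 - 185)/(-72 + 118) = -171/46 ≈ -3.7174)
(E + N)/(g + 377) = (-244 - 171/46)/(479 + 377) = -11395/46/856 = -11395/46*1/856 = -11395/39376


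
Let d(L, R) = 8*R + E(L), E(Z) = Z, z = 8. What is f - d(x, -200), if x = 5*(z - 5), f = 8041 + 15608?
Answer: 25234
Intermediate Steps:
f = 23649
x = 15 (x = 5*(8 - 5) = 5*3 = 15)
d(L, R) = L + 8*R (d(L, R) = 8*R + L = L + 8*R)
f - d(x, -200) = 23649 - (15 + 8*(-200)) = 23649 - (15 - 1600) = 23649 - 1*(-1585) = 23649 + 1585 = 25234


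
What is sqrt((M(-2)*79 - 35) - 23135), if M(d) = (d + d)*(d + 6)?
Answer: I*sqrt(24434) ≈ 156.31*I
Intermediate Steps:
M(d) = 2*d*(6 + d) (M(d) = (2*d)*(6 + d) = 2*d*(6 + d))
sqrt((M(-2)*79 - 35) - 23135) = sqrt(((2*(-2)*(6 - 2))*79 - 35) - 23135) = sqrt(((2*(-2)*4)*79 - 35) - 23135) = sqrt((-16*79 - 35) - 23135) = sqrt((-1264 - 35) - 23135) = sqrt(-1299 - 23135) = sqrt(-24434) = I*sqrt(24434)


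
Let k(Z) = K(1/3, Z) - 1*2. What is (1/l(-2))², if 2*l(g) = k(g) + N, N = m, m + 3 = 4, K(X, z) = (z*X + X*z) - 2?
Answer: 36/169 ≈ 0.21302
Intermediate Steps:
K(X, z) = -2 + 2*X*z (K(X, z) = (X*z + X*z) - 2 = 2*X*z - 2 = -2 + 2*X*z)
m = 1 (m = -3 + 4 = 1)
k(Z) = -4 + 2*Z/3 (k(Z) = (-2 + 2*Z/3) - 1*2 = (-2 + 2*(⅓)*Z) - 2 = (-2 + 2*Z/3) - 2 = -4 + 2*Z/3)
N = 1
l(g) = -3/2 + g/3 (l(g) = ((-4 + 2*g/3) + 1)/2 = (-3 + 2*g/3)/2 = -3/2 + g/3)
(1/l(-2))² = (1/(-3/2 + (⅓)*(-2)))² = (1/(-3/2 - ⅔))² = (1/(-13/6))² = (-6/13)² = 36/169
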